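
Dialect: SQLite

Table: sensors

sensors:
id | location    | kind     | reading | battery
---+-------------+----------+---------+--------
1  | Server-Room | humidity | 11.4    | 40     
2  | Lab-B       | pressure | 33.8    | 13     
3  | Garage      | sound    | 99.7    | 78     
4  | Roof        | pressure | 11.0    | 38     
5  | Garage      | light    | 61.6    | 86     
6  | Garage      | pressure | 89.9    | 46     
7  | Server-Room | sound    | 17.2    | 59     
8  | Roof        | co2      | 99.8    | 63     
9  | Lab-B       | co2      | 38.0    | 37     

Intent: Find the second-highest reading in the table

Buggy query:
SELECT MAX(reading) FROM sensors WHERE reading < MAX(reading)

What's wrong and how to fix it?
Bug: MAX(reading) on the right of the comparison is an aggregate-in-WHERE error

Fix: Compute the overall MAX in a subquery, then take MAX of rows below it

Corrected query:
SELECT MAX(reading) FROM sensors WHERE reading < (SELECT MAX(reading) FROM sensors)

Result:
MAX(reading)
------------
99.7        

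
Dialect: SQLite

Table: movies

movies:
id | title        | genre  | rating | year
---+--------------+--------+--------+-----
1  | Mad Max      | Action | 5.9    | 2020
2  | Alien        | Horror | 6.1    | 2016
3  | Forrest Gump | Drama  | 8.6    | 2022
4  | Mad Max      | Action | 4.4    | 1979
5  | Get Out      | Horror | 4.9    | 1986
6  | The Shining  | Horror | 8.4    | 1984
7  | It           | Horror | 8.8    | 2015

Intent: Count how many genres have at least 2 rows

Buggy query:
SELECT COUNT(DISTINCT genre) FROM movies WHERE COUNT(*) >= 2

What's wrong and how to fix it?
Bug: WHERE filters individual rows, not groups, so a group-level COUNT is invalid there

Fix: Group first with HAVING COUNT(*) >= 2, then COUNT the resulting groups

Corrected query:
SELECT COUNT(*) FROM (SELECT genre FROM movies GROUP BY genre HAVING COUNT(*) >= 2)

Result:
COUNT(*)
--------
2       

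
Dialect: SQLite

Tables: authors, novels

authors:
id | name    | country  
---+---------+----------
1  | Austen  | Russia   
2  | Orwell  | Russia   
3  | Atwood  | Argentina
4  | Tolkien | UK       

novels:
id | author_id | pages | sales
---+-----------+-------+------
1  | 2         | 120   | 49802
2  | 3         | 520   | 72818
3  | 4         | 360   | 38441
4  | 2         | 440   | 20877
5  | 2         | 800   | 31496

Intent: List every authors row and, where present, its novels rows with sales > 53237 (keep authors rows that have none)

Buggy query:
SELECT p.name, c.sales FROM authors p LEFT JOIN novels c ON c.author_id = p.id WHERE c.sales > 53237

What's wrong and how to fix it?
Bug: Filtering c.sales in WHERE discards the NULL rows produced by LEFT JOIN, turning it into an inner join

Fix: Put 'c.sales > 53237' in the JOIN's ON clause instead of WHERE

Corrected query:
SELECT p.name, c.sales FROM authors p LEFT JOIN novels c ON c.author_id = p.id AND c.sales > 53237

Result:
name    | sales
--------+------
Austen  | NULL 
Orwell  | NULL 
Atwood  | 72818
Tolkien | NULL 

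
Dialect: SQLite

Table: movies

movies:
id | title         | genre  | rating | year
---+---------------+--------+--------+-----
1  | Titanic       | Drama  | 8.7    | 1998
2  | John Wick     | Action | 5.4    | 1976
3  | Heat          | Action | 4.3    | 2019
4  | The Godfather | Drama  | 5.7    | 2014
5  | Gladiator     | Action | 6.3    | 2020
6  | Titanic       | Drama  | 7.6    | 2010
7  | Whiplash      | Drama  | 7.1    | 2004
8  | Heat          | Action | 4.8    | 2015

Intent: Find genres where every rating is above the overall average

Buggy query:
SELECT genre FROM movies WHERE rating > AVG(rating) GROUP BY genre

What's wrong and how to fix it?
Bug: WHERE evaluates per row before aggregation, so AVG() is unavailable

Fix: Compute the overall average in a scalar subquery and compare each group's MIN against it in HAVING

Corrected query:
SELECT genre FROM movies GROUP BY genre HAVING MIN(rating) > (SELECT AVG(rating) FROM movies)

Result:
(no rows)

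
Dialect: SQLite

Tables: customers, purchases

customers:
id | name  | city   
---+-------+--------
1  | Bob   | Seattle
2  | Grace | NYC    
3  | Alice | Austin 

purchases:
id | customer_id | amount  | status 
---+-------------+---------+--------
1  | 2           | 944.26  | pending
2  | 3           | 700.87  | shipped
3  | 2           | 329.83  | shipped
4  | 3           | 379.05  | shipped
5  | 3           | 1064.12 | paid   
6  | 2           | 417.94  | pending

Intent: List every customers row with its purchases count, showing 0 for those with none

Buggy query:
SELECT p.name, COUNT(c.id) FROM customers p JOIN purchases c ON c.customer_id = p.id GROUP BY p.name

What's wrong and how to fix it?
Bug: An inner join excludes parents with zero children

Fix: Switch to LEFT JOIN to retain unmatched parent rows

Corrected query:
SELECT p.name, COUNT(c.id) FROM customers p LEFT JOIN purchases c ON c.customer_id = p.id GROUP BY p.name

Result:
name  | COUNT(c.id)
------+------------
Alice | 3          
Bob   | 0          
Grace | 3          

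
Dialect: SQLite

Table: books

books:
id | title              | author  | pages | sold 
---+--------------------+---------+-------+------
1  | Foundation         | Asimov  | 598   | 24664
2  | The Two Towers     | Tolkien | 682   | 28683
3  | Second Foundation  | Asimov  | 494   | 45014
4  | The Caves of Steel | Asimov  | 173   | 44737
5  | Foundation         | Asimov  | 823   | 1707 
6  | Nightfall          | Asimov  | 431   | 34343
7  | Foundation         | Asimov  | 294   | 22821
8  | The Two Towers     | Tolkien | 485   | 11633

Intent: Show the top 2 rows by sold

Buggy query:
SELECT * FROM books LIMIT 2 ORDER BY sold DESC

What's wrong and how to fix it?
Bug: ORDER BY cannot follow LIMIT; LIMIT is the final clause

Fix: Sort with ORDER BY, then apply LIMIT

Corrected query:
SELECT * FROM books ORDER BY sold DESC LIMIT 2

Result:
id | title              | author | pages | sold 
---+--------------------+--------+-------+------
3  | Second Foundation  | Asimov | 494   | 45014
4  | The Caves of Steel | Asimov | 173   | 44737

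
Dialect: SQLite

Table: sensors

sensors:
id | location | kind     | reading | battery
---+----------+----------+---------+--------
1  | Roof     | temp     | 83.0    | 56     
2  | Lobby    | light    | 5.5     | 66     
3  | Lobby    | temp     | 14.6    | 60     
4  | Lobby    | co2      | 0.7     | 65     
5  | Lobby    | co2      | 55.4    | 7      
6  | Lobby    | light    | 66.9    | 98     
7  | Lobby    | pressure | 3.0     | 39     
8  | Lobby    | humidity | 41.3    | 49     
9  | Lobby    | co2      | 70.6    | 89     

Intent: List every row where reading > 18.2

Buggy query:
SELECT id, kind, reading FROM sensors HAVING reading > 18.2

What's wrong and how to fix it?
Bug: HAVING filters the output of aggregation, but this query has no GROUP BY and no aggregate functions, so SQLite rejects it (HAVING clause on a non-aggregate query); the condition here is per row

Fix: Use WHERE for row-level filtering

Corrected query:
SELECT id, kind, reading FROM sensors WHERE reading > 18.2

Result:
id | kind     | reading
---+----------+--------
1  | temp     | 83     
5  | co2      | 55.4   
6  | light    | 66.9   
8  | humidity | 41.3   
9  | co2      | 70.6   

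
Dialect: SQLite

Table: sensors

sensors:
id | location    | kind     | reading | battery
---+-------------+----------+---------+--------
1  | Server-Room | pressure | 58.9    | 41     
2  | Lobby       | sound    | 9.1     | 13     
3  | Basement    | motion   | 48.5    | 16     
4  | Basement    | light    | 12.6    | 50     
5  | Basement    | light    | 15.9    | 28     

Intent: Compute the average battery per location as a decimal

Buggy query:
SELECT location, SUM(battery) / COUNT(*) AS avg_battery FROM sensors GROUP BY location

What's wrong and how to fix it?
Bug: SUM(battery) and COUNT(*) are both integers; the division truncates the fractional part

Fix: Multiply by 1.0 (or CAST to REAL) to force floating-point division

Corrected query:
SELECT location, SUM(battery) * 1.0 / COUNT(*) AS avg_battery FROM sensors GROUP BY location

Result:
location    | avg_battery
------------+------------
Basement    | 31.333333  
Lobby       | 13         
Server-Room | 41         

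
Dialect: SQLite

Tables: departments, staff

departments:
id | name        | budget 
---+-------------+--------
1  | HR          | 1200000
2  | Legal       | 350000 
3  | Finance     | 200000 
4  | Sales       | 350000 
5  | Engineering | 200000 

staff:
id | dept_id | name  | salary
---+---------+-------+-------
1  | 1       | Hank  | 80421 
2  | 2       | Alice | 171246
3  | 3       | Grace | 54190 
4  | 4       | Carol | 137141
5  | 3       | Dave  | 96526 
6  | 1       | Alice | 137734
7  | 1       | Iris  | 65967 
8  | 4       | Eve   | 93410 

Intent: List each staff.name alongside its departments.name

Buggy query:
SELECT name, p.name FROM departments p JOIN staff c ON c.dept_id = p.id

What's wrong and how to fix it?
Bug: 'name' exists in both joined tables, so the database can't tell which one is meant

Fix: Prefix ambiguous columns with the table alias

Corrected query:
SELECT c.name, p.name FROM departments p JOIN staff c ON c.dept_id = p.id

Result:
name  | name   
------+--------
Hank  | HR     
Alice | Legal  
Grace | Finance
Carol | Sales  
Dave  | Finance
Alice | HR     
Iris  | HR     
Eve   | Sales  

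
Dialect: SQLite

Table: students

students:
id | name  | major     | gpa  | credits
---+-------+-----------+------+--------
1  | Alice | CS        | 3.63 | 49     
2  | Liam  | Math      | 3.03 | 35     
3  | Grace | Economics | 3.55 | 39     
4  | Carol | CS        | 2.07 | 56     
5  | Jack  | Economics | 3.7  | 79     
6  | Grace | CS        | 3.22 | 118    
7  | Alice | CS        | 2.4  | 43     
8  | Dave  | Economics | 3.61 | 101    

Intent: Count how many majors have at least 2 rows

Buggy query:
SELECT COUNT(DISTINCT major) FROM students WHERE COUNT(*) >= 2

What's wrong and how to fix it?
Bug: COUNT(*) cannot appear in WHERE; the per-group count doesn't exist yet

Fix: Use a subquery that GROUPs and filters with HAVING, then count its rows

Corrected query:
SELECT COUNT(*) FROM (SELECT major FROM students GROUP BY major HAVING COUNT(*) >= 2)

Result:
COUNT(*)
--------
2       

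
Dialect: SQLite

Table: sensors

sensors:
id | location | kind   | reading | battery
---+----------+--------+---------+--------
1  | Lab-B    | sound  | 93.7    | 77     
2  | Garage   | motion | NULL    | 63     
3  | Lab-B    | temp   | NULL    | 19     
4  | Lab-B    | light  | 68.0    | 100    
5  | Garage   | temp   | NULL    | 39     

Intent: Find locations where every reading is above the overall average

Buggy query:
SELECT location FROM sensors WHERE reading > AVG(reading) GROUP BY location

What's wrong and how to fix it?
Bug: AVG() is an aggregate; it can't sit directly in WHERE

Fix: Compute the overall average in a scalar subquery and compare each group's MIN against it in HAVING

Corrected query:
SELECT location FROM sensors GROUP BY location HAVING MIN(reading) > (SELECT AVG(reading) FROM sensors)

Result:
(no rows)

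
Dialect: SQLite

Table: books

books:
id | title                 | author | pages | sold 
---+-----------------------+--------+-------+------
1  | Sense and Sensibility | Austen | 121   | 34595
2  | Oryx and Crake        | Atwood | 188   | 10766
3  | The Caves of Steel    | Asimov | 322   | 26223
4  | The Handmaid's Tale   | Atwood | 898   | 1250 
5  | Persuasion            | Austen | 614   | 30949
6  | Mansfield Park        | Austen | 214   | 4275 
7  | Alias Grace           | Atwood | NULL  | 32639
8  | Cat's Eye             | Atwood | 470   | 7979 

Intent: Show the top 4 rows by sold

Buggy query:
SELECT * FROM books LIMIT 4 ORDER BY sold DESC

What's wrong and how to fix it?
Bug: ORDER BY cannot follow LIMIT; LIMIT is the final clause

Fix: Swap the clauses: ORDER BY first, then LIMIT

Corrected query:
SELECT * FROM books ORDER BY sold DESC LIMIT 4

Result:
id | title                 | author | pages | sold 
---+-----------------------+--------+-------+------
1  | Sense and Sensibility | Austen | 121   | 34595
7  | Alias Grace           | Atwood | NULL  | 32639
5  | Persuasion            | Austen | 614   | 30949
3  | The Caves of Steel    | Asimov | 322   | 26223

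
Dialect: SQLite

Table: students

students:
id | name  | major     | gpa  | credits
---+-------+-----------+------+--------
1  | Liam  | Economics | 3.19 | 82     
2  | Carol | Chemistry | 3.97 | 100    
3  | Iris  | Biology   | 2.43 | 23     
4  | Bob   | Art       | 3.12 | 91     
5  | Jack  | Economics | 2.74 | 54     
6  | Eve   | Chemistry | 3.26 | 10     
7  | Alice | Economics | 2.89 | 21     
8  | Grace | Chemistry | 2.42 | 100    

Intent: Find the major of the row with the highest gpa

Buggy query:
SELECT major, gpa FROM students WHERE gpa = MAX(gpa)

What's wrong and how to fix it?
Bug: MAX(gpa) is an aggregate and cannot be used directly in WHERE

Fix: Wrap MAX in a scalar subquery so WHERE compares against a single value

Corrected query:
SELECT major, gpa FROM students WHERE gpa = (SELECT MAX(gpa) FROM students)

Result:
major     | gpa 
----------+-----
Chemistry | 3.97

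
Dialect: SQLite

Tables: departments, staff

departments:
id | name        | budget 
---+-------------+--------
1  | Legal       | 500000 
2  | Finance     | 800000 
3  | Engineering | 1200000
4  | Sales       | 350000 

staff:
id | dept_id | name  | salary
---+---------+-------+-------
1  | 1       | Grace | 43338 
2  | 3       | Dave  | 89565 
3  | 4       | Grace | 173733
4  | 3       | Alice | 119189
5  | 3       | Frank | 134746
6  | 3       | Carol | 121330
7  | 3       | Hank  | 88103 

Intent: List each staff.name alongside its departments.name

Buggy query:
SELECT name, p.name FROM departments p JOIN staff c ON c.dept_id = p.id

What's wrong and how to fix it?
Bug: Both tables have a 'name' column; the unqualified reference is ambiguous

Fix: Qualify the column with its table alias (c.name)

Corrected query:
SELECT c.name, p.name FROM departments p JOIN staff c ON c.dept_id = p.id

Result:
name  | name       
------+------------
Grace | Legal      
Dave  | Engineering
Grace | Sales      
Alice | Engineering
Frank | Engineering
Carol | Engineering
Hank  | Engineering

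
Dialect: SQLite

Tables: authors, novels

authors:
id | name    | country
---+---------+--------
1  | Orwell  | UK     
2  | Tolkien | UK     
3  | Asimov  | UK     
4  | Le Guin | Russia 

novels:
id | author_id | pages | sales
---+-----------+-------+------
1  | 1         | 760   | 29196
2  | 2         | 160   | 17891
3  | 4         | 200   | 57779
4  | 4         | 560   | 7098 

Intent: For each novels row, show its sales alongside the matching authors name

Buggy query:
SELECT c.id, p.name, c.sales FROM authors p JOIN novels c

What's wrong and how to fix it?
Bug: JOIN with no ON clause produces a cartesian product; every novels row pairs with every authors row

Fix: Add ON c.author_id = p.id to the JOIN

Corrected query:
SELECT c.id, p.name, c.sales FROM authors p JOIN novels c ON c.author_id = p.id

Result:
id | name    | sales
---+---------+------
1  | Orwell  | 29196
2  | Tolkien | 17891
3  | Le Guin | 57779
4  | Le Guin | 7098 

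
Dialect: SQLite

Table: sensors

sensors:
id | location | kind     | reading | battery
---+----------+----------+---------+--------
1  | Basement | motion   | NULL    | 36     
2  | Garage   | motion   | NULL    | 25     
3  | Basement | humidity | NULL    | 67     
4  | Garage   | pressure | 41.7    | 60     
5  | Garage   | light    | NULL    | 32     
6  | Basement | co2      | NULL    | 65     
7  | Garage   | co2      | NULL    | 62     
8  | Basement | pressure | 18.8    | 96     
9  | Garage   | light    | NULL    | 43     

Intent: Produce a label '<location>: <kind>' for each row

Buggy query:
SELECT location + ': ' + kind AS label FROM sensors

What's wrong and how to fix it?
Bug: '+' is numeric addition; on text columns SQLite converts them to 0 instead of concatenating

Fix: Replace + with || to concatenate text

Corrected query:
SELECT location || ': ' || kind AS label FROM sensors

Result:
label             
------------------
Basement: motion  
Garage: motion    
Basement: humidity
Garage: pressure  
Garage: light     
Basement: co2     
Garage: co2       
Basement: pressure
Garage: light     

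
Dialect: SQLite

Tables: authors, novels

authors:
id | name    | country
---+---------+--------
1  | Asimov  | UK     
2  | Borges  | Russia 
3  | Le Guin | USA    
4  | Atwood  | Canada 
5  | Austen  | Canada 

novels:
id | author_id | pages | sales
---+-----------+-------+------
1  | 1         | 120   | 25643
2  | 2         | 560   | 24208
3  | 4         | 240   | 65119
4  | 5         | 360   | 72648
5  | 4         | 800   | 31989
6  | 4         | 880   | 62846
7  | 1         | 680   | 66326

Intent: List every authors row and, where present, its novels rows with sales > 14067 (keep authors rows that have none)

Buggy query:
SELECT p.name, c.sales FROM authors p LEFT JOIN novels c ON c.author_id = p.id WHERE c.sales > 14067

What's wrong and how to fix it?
Bug: A WHERE condition on the right-hand table after LEFT JOIN drops unmatched parents

Fix: Put 'c.sales > 14067' in the JOIN's ON clause instead of WHERE

Corrected query:
SELECT p.name, c.sales FROM authors p LEFT JOIN novels c ON c.author_id = p.id AND c.sales > 14067

Result:
name    | sales
--------+------
Asimov  | 25643
Asimov  | 66326
Borges  | 24208
Le Guin | NULL 
Atwood  | 31989
Atwood  | 62846
Atwood  | 65119
Austen  | 72648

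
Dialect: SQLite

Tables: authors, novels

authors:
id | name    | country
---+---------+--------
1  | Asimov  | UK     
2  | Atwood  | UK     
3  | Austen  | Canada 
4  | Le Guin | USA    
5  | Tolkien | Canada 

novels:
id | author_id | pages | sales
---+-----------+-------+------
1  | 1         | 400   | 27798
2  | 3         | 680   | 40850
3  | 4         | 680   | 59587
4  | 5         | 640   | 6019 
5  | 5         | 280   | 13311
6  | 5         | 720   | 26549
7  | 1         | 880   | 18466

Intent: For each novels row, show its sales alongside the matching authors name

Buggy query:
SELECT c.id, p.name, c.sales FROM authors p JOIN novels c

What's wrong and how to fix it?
Bug: Missing join condition: each novels row is matched to all authors rows instead of just its own

Fix: Add ON c.author_id = p.id to the JOIN

Corrected query:
SELECT c.id, p.name, c.sales FROM authors p JOIN novels c ON c.author_id = p.id

Result:
id | name    | sales
---+---------+------
1  | Asimov  | 27798
2  | Austen  | 40850
3  | Le Guin | 59587
4  | Tolkien | 6019 
5  | Tolkien | 13311
6  | Tolkien | 26549
7  | Asimov  | 18466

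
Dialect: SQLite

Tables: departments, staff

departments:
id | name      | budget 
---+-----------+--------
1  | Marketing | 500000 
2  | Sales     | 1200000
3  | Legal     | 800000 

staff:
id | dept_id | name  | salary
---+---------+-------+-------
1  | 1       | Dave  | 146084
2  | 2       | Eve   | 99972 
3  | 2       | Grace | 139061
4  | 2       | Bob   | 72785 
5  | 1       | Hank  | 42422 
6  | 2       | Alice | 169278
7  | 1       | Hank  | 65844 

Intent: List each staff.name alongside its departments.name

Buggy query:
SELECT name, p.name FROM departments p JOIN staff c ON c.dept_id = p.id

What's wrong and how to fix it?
Bug: Both tables have a 'name' column; the unqualified reference is ambiguous

Fix: Qualify the column with its table alias (c.name)

Corrected query:
SELECT c.name, p.name FROM departments p JOIN staff c ON c.dept_id = p.id

Result:
name  | name     
------+----------
Dave  | Marketing
Eve   | Sales    
Grace | Sales    
Bob   | Sales    
Hank  | Marketing
Alice | Sales    
Hank  | Marketing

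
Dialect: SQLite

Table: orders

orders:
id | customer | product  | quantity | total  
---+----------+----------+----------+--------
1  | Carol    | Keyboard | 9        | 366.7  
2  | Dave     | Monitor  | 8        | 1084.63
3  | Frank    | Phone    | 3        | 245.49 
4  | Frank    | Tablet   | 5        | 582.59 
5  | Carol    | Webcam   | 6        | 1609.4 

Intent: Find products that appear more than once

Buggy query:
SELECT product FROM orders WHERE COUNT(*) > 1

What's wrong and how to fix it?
Bug: COUNT(*) is an aggregate and cannot be used in WHERE

Fix: GROUP BY product, then filter groups with HAVING COUNT(*) > 1

Corrected query:
SELECT product FROM orders GROUP BY product HAVING COUNT(*) > 1

Result:
(no rows)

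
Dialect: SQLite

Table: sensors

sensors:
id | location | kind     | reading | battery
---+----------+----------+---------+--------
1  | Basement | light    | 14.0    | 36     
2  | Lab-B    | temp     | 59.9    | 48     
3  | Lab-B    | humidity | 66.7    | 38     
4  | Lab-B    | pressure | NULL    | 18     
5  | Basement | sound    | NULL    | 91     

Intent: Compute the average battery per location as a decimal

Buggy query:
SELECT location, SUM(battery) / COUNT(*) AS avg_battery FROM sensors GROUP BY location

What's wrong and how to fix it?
Bug: Both operands are integers, so '/' performs integer division and truncates

Fix: Cast one side to REAL so the division keeps the fractional part

Corrected query:
SELECT location, SUM(battery) * 1.0 / COUNT(*) AS avg_battery FROM sensors GROUP BY location

Result:
location | avg_battery
---------+------------
Basement | 63.5       
Lab-B    | 34.666667  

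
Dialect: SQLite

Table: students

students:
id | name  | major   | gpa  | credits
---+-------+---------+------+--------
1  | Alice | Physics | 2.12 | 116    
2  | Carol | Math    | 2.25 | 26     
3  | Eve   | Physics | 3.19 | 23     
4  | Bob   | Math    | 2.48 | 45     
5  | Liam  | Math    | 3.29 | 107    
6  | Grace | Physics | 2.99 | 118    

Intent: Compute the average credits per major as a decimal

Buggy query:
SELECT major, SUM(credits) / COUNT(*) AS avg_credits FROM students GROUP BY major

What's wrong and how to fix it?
Bug: Both operands are integers, so '/' performs integer division and truncates

Fix: Multiply by 1.0 (or CAST to REAL) to force floating-point division

Corrected query:
SELECT major, SUM(credits) * 1.0 / COUNT(*) AS avg_credits FROM students GROUP BY major

Result:
major   | avg_credits
--------+------------
Math    | 59.333333  
Physics | 85.666667  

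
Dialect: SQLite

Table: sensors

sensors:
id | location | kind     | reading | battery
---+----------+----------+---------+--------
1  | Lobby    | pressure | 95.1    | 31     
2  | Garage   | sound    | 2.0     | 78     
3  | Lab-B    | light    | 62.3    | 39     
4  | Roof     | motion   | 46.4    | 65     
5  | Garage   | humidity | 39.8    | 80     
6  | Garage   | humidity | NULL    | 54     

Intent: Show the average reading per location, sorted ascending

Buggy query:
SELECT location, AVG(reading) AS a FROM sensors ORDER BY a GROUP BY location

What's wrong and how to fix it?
Bug: GROUP BY must precede ORDER BY

Fix: Move ORDER BY to the end, after GROUP BY

Corrected query:
SELECT location, AVG(reading) AS a FROM sensors GROUP BY location ORDER BY a

Result:
location | a   
---------+-----
Garage   | 20.9
Roof     | 46.4
Lab-B    | 62.3
Lobby    | 95.1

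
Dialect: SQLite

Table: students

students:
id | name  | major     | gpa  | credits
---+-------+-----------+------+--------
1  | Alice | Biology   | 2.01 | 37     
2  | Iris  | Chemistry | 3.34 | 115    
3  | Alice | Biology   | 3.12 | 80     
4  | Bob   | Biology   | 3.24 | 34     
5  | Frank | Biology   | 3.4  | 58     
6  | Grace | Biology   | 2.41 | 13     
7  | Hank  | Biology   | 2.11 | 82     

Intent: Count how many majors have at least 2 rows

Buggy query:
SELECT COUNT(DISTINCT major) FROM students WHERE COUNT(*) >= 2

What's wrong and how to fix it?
Bug: WHERE filters individual rows, not groups, so a group-level COUNT is invalid there

Fix: Group first with HAVING COUNT(*) >= 2, then COUNT the resulting groups

Corrected query:
SELECT COUNT(*) FROM (SELECT major FROM students GROUP BY major HAVING COUNT(*) >= 2)

Result:
COUNT(*)
--------
1       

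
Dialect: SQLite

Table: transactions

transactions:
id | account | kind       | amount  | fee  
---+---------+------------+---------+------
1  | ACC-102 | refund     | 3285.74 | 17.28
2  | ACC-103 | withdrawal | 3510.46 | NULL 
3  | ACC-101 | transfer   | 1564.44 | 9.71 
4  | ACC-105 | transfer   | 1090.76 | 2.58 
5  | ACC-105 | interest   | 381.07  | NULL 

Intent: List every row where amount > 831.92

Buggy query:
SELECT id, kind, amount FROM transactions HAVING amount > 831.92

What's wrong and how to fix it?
Bug: HAVING filters the output of aggregation, but this query has no GROUP BY and no aggregate functions, so SQLite rejects it (HAVING clause on a non-aggregate query); the condition here is per row

Fix: Use WHERE for row-level filtering

Corrected query:
SELECT id, kind, amount FROM transactions WHERE amount > 831.92

Result:
id | kind       | amount 
---+------------+--------
1  | refund     | 3285.74
2  | withdrawal | 3510.46
3  | transfer   | 1564.44
4  | transfer   | 1090.76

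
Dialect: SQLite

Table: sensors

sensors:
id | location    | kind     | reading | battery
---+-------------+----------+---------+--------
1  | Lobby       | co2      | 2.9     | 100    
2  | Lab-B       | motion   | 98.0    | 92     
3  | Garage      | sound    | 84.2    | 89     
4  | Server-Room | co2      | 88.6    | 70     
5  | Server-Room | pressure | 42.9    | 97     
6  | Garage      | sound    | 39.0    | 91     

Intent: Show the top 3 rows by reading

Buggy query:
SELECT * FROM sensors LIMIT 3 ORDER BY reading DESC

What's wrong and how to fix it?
Bug: ORDER BY cannot follow LIMIT; LIMIT is the final clause

Fix: Sort with ORDER BY, then apply LIMIT

Corrected query:
SELECT * FROM sensors ORDER BY reading DESC LIMIT 3

Result:
id | location    | kind   | reading | battery
---+-------------+--------+---------+--------
2  | Lab-B       | motion | 98      | 92     
4  | Server-Room | co2    | 88.6    | 70     
3  | Garage      | sound  | 84.2    | 89     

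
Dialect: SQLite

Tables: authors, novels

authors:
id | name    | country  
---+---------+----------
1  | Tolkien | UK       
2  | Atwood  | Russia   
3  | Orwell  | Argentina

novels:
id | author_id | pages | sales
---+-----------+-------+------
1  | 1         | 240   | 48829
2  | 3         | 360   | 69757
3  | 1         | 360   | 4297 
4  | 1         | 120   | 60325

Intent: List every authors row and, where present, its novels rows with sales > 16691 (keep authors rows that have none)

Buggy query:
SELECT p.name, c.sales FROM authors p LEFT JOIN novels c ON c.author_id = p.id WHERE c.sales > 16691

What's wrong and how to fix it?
Bug: A WHERE condition on the right-hand table after LEFT JOIN drops unmatched parents

Fix: Move the right-table condition into the ON clause so unmatched parents are kept

Corrected query:
SELECT p.name, c.sales FROM authors p LEFT JOIN novels c ON c.author_id = p.id AND c.sales > 16691

Result:
name    | sales
--------+------
Tolkien | 48829
Tolkien | 60325
Atwood  | NULL 
Orwell  | 69757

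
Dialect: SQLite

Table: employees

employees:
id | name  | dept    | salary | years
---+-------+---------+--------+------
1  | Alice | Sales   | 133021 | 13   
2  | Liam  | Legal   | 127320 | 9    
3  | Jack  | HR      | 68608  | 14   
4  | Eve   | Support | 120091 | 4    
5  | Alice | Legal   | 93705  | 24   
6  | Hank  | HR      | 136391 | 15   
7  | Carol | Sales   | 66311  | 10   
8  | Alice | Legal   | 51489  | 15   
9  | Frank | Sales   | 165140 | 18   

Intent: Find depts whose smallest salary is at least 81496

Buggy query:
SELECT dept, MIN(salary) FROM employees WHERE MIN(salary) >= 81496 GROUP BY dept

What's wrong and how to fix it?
Bug: MIN() in WHERE is a misuse of aggregate

Fix: Replace WHERE with HAVING after the GROUP BY

Corrected query:
SELECT dept, MIN(salary) FROM employees GROUP BY dept HAVING MIN(salary) >= 81496

Result:
dept    | MIN(salary)
--------+------------
Support | 120091     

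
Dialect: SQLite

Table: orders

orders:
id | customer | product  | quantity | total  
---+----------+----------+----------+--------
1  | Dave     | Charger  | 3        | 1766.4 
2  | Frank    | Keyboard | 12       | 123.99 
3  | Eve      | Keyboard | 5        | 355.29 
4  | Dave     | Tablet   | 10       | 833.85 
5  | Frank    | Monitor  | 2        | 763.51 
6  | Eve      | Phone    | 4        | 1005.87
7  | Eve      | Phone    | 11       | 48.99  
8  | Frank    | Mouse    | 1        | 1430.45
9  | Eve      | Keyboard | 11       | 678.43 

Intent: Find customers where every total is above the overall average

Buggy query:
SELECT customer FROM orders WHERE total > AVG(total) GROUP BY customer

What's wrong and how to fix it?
Bug: WHERE evaluates per row before aggregation, so AVG() is unavailable

Fix: Compute the overall average in a scalar subquery and compare each group's MIN against it in HAVING

Corrected query:
SELECT customer FROM orders GROUP BY customer HAVING MIN(total) > (SELECT AVG(total) FROM orders)

Result:
customer
--------
Dave    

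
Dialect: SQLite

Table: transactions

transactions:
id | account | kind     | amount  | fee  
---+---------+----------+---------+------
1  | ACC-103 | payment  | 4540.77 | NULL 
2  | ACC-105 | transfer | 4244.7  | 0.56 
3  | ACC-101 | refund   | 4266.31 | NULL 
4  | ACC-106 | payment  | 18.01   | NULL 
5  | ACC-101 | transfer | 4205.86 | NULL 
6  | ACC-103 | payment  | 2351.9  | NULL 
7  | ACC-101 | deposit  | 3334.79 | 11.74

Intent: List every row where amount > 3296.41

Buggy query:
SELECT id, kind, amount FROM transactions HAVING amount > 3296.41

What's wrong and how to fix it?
Bug: This is a non-aggregate query (no GROUP BY, no aggregates), so in SQLite the HAVING clause is invalid here; a row-level condition belongs in WHERE

Fix: Use WHERE for row-level filtering

Corrected query:
SELECT id, kind, amount FROM transactions WHERE amount > 3296.41

Result:
id | kind     | amount 
---+----------+--------
1  | payment  | 4540.77
2  | transfer | 4244.7 
3  | refund   | 4266.31
5  | transfer | 4205.86
7  | deposit  | 3334.79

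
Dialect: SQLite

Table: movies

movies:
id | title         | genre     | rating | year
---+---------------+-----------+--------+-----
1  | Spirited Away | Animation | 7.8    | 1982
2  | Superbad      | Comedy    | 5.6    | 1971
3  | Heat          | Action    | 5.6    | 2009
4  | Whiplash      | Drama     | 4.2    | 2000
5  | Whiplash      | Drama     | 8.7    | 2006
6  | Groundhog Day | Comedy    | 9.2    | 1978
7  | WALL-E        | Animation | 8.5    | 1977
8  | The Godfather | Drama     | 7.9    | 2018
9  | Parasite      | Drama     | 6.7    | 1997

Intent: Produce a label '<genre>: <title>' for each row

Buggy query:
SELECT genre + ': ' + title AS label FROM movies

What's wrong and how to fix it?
Bug: SQLite uses || for string concatenation; + coerces text to numbers (yielding 0)

Fix: Replace + with || to concatenate text

Corrected query:
SELECT genre || ': ' || title AS label FROM movies

Result:
label                   
------------------------
Animation: Spirited Away
Comedy: Superbad        
Action: Heat            
Drama: Whiplash         
Drama: Whiplash         
Comedy: Groundhog Day   
Animation: WALL-E       
Drama: The Godfather    
Drama: Parasite         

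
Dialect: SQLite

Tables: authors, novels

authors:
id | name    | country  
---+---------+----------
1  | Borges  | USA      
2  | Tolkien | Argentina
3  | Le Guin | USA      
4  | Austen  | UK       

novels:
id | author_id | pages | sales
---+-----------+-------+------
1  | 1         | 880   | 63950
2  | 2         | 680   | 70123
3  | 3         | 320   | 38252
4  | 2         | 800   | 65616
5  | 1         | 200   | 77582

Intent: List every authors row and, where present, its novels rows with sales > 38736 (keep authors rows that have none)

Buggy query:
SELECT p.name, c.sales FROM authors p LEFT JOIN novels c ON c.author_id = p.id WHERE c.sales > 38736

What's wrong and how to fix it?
Bug: Filtering c.sales in WHERE discards the NULL rows produced by LEFT JOIN, turning it into an inner join

Fix: Put 'c.sales > 38736' in the JOIN's ON clause instead of WHERE

Corrected query:
SELECT p.name, c.sales FROM authors p LEFT JOIN novels c ON c.author_id = p.id AND c.sales > 38736

Result:
name    | sales
--------+------
Borges  | 63950
Borges  | 77582
Tolkien | 65616
Tolkien | 70123
Le Guin | NULL 
Austen  | NULL 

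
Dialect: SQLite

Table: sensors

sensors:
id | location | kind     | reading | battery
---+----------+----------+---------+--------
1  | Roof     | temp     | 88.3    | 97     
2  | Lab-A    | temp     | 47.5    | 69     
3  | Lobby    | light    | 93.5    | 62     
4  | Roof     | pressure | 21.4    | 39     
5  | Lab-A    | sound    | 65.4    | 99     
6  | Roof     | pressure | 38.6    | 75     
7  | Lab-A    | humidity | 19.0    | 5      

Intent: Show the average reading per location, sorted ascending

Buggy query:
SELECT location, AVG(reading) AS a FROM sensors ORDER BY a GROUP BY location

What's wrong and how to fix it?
Bug: ORDER BY appears before GROUP BY; SQL clause order requires GROUP BY first

Fix: Reorder: SELECT … FROM … GROUP BY … ORDER BY …

Corrected query:
SELECT location, AVG(reading) AS a FROM sensors GROUP BY location ORDER BY a

Result:
location | a        
---------+----------
Lab-A    | 43.966667
Roof     | 49.433333
Lobby    | 93.5     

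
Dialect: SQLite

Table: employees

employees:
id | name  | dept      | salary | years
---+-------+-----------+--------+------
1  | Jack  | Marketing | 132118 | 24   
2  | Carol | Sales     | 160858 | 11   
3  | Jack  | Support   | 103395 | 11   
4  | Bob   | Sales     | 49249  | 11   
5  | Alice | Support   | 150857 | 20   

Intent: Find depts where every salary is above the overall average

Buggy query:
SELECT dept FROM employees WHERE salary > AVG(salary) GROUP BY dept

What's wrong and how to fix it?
Bug: WHERE evaluates per row before aggregation, so AVG() is unavailable

Fix: Use a subquery for AVG and a HAVING MIN(...) filter so the condition holds for every row in the group

Corrected query:
SELECT dept FROM employees GROUP BY dept HAVING MIN(salary) > (SELECT AVG(salary) FROM employees)

Result:
dept     
---------
Marketing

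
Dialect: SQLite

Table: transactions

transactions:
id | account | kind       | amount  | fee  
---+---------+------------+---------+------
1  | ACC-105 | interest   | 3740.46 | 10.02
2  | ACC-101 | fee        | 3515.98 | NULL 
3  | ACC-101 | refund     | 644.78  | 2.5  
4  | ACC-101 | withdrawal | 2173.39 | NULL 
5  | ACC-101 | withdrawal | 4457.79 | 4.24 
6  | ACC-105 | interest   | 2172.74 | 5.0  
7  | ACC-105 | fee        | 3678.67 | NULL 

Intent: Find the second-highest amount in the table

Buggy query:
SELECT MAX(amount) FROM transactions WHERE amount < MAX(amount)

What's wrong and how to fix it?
Bug: MAX(amount) on the right of the comparison is an aggregate-in-WHERE error

Fix: Compute the overall MAX in a subquery, then take MAX of rows below it

Corrected query:
SELECT MAX(amount) FROM transactions WHERE amount < (SELECT MAX(amount) FROM transactions)

Result:
MAX(amount)
-----------
3740.46    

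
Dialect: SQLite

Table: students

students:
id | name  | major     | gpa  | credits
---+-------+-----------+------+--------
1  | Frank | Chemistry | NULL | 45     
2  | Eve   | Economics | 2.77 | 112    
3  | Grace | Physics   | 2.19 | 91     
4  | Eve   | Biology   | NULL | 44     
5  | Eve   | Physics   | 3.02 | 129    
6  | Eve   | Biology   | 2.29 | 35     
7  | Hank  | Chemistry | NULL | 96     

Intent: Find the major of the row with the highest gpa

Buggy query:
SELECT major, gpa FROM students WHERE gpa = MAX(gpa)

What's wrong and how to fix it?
Bug: WHERE is evaluated per row; an aggregate over the whole table isn't defined there

Fix: Use a subquery: WHERE gpa = (SELECT MAX(gpa) FROM students)

Corrected query:
SELECT major, gpa FROM students WHERE gpa = (SELECT MAX(gpa) FROM students)

Result:
major   | gpa 
--------+-----
Physics | 3.02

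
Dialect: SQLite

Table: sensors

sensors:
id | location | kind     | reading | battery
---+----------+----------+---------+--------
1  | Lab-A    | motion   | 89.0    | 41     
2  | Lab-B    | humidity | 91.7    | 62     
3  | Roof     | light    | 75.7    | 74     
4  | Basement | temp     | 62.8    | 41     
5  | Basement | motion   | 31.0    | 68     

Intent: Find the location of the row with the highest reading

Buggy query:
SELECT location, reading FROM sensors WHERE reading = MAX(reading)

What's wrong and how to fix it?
Bug: WHERE is evaluated per row; an aggregate over the whole table isn't defined there

Fix: Use a subquery: WHERE reading = (SELECT MAX(reading) FROM sensors)

Corrected query:
SELECT location, reading FROM sensors WHERE reading = (SELECT MAX(reading) FROM sensors)

Result:
location | reading
---------+--------
Lab-B    | 91.7   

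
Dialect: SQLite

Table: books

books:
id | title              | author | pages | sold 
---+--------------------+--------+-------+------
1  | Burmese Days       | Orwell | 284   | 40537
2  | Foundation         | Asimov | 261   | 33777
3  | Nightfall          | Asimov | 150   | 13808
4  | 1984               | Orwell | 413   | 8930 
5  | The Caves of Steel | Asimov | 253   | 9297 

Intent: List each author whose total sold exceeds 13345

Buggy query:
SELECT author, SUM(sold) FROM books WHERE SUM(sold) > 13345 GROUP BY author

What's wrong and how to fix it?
Bug: Aggregate functions cannot appear in a WHERE clause

Fix: Use HAVING (which filters groups after aggregation) instead of WHERE

Corrected query:
SELECT author, SUM(sold) FROM books GROUP BY author HAVING SUM(sold) > 13345

Result:
author | SUM(sold)
-------+----------
Asimov | 56882    
Orwell | 49467    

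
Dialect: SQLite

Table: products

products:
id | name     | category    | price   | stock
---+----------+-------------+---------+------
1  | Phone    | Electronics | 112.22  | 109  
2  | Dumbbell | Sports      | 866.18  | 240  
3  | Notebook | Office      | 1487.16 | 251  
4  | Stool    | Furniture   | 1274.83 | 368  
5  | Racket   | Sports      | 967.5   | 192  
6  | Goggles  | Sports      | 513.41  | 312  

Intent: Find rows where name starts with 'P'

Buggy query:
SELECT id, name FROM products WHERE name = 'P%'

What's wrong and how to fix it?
Bug: Wildcards only work with LIKE; '=' treats '%' as a literal character

Fix: Use LIKE for wildcard pattern matching

Corrected query:
SELECT id, name FROM products WHERE name LIKE 'P%'

Result:
id | name 
---+------
1  | Phone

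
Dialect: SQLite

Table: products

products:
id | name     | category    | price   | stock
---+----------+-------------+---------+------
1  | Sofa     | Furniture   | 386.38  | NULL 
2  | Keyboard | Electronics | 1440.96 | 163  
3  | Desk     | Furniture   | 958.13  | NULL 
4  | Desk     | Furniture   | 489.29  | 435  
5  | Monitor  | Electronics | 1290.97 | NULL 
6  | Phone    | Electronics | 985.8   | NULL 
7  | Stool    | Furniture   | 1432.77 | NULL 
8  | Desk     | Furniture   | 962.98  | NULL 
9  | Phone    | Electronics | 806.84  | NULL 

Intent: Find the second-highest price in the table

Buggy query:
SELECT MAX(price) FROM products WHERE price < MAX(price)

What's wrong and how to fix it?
Bug: MAX(price) on the right of the comparison is an aggregate-in-WHERE error

Fix: Compute the overall MAX in a subquery, then take MAX of rows below it

Corrected query:
SELECT MAX(price) FROM products WHERE price < (SELECT MAX(price) FROM products)

Result:
MAX(price)
----------
1432.77   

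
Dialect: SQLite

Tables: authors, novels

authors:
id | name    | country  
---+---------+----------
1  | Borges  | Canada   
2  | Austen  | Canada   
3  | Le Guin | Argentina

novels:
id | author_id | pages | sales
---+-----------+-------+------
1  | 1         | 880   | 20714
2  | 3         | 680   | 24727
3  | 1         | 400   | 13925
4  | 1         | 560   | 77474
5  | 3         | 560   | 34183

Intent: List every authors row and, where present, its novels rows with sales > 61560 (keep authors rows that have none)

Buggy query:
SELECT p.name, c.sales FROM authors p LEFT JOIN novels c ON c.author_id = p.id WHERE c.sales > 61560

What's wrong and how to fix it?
Bug: A WHERE condition on the right-hand table after LEFT JOIN drops unmatched parents

Fix: Put 'c.sales > 61560' in the JOIN's ON clause instead of WHERE

Corrected query:
SELECT p.name, c.sales FROM authors p LEFT JOIN novels c ON c.author_id = p.id AND c.sales > 61560

Result:
name    | sales
--------+------
Borges  | 77474
Austen  | NULL 
Le Guin | NULL 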